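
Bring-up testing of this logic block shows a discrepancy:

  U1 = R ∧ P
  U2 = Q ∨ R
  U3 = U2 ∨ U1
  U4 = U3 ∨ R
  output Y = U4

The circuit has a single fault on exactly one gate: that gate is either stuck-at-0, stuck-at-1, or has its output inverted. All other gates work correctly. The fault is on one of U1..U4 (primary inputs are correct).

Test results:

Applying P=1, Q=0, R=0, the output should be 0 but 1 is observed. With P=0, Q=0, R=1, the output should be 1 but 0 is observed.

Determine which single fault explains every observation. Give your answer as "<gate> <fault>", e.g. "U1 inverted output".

U4 inverted output

Fault-free values for test 1 (P=1, Q=0, R=0): U1=0, U2=0, U3=0, U4=0, giving Y=0. Observed 1.
Test 1: faults giving observed 1 are {U1 stuck-at-1, U1 inverted output, U2 stuck-at-1, U2 inverted output, U3 stuck-at-1, U3 inverted output, U4 stuck-at-1, U4 inverted output}.
Test 2 (P=0, Q=0, R=1): fault-free U1=0, U2=1, U3=1, U4=1 → 1; observed 0. Eliminates U1 stuck-at-1, U1 inverted output, U2 stuck-at-1, U2 inverted output, U3 stuck-at-1, U3 inverted output, U4 stuck-at-1.
Only U4 inverted output is consistent with every test.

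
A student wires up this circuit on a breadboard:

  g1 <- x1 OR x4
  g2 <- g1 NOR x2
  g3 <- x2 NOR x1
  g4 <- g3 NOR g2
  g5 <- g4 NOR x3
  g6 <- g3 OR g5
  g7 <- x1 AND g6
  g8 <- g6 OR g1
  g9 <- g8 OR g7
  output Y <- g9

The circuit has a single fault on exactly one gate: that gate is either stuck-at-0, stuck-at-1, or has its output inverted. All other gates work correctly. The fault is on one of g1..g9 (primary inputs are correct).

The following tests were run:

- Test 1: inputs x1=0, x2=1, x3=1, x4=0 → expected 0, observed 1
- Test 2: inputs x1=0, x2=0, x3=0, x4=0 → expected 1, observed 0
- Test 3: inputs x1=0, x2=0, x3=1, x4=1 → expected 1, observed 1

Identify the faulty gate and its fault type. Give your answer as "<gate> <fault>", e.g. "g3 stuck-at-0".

g6 inverted output

Fault-free values for test 1 (x1=0, x2=1, x3=1, x4=0): g1=0, g2=0, g3=0, g4=1, g5=0, g6=0, g7=0, g8=0, g9=0, giving Y=0. Observed 1.
Test 1: faults giving observed 1 are {g1 stuck-at-1, g1 inverted output, g3 stuck-at-1, g3 inverted output, g5 stuck-at-1, g5 inverted output, g6 stuck-at-1, g6 inverted output, g7 stuck-at-1, g7 inverted output, g8 stuck-at-1, g8 inverted output, g9 stuck-at-1, g9 inverted output}.
Test 2 (x1=0, x2=0, x3=0, x4=0): fault-free g1=0, g2=1, g3=1, g4=0, g5=1, g6=1, g7=0, g8=1, g9=1 → 1; observed 0. Eliminates g1 stuck-at-1, g1 inverted output, g3 stuck-at-1, g3 inverted output, g5 stuck-at-1, g5 inverted output, g6 stuck-at-1, g7 stuck-at-1, g7 inverted output, g8 stuck-at-1, g9 stuck-at-1.
Test 3 (x1=0, x2=0, x3=1, x4=1): fault-free g1=1, g2=0, g3=1, g4=0, g5=0, g6=1, g7=0, g8=1, g9=1 → 1; observed 1. Eliminates g8 inverted output, g9 inverted output.
Only g6 inverted output is consistent with every test.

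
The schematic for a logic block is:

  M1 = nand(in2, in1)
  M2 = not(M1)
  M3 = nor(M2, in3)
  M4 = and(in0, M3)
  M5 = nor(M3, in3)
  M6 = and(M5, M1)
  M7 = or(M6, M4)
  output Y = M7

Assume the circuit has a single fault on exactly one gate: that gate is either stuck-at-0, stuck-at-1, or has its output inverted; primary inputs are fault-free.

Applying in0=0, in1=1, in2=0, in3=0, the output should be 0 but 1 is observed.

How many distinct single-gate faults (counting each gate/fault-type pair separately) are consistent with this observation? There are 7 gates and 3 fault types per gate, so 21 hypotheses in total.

Fault-free: M1=1, M2=0, M3=1, M4=0, M5=0, M6=0, M7=0 → 0. Observed 1.
  M1: none of the 3 fault types match ✗
  M2: stuck-at-1, inverted output ✓; others ✗
  M3: stuck-at-0, inverted output ✓; others ✗
  M4: stuck-at-1, inverted output ✓; others ✗
  M5: stuck-at-1, inverted output ✓; others ✗
  M6: stuck-at-1, inverted output ✓; others ✗
  M7: stuck-at-1, inverted output ✓; others ✗
Consistent faults: {M2 stuck-at-1, M2 inverted output, M3 stuck-at-0, M3 inverted output, M4 stuck-at-1, M4 inverted output, M5 stuck-at-1, M5 inverted output, M6 stuck-at-1, M6 inverted output, M7 stuck-at-1, M7 inverted output} — 12 in all.

12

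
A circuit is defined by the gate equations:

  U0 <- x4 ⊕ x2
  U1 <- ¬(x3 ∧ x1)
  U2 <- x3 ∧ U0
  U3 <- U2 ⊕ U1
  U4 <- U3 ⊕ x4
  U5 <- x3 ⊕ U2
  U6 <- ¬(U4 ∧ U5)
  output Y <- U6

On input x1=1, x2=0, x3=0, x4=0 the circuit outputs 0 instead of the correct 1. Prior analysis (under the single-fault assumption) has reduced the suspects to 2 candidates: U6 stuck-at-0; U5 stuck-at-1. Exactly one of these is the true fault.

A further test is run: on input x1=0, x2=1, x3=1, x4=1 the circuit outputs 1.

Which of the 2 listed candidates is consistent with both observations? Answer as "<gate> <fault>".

Evaluate each candidate on input x1=0, x2=1, x3=1, x4=1:
  U6 stuck-at-0: U0=0, U1=1, U2=0, U3=1, U4=0, U5=1, U6=0 [stuck-at-0] → 0 — eliminated
  U5 stuck-at-1: U0=0, U1=1, U2=0, U3=1, U4=0, U5=1 [stuck-at-1], U6=1 → 1 — matches
Only U5 stuck-at-1 reproduces the observed 1.

U5 stuck-at-1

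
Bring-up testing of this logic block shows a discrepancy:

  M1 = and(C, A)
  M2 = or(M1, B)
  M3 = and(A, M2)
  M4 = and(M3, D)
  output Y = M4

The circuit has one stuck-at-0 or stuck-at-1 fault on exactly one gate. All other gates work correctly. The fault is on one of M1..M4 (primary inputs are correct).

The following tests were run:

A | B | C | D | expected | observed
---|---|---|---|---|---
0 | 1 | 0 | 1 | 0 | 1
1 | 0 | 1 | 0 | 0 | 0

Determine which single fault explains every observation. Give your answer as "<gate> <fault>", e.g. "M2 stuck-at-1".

Fault-free values for test 1 (A=0, B=1, C=0, D=1): M1=0, M2=1, M3=0, M4=0, giving Y=0. Observed 1.
Test 1: faults giving observed 1 are {M3 stuck-at-1, M4 stuck-at-1}.
Test 2 (A=1, B=0, C=1, D=0): fault-free M1=1, M2=1, M3=1, M4=0 → 0; observed 0. Eliminates M4 stuck-at-1.
Only M3 stuck-at-1 is consistent with every test.

M3 stuck-at-1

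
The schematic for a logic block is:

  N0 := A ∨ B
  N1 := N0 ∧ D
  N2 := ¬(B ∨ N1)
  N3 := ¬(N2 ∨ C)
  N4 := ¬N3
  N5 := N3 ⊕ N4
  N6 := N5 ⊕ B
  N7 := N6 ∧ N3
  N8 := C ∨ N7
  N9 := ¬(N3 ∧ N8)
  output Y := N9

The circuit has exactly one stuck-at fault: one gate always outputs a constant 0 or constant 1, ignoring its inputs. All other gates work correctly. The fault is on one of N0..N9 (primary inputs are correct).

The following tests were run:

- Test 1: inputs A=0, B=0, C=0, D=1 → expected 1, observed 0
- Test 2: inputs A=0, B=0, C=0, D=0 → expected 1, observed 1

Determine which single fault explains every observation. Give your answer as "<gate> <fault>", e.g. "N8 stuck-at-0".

N0 stuck-at-1

Fault-free values for test 1 (A=0, B=0, C=0, D=1): N0=0, N1=0, N2=1, N3=0, N4=1, N5=1, N6=1, N7=0, N8=0, N9=1, giving Y=1. Observed 0.
Test 1: faults giving observed 0 are {N0 stuck-at-1, N1 stuck-at-1, N2 stuck-at-0, N3 stuck-at-1, N9 stuck-at-0}.
Test 2 (A=0, B=0, C=0, D=0): fault-free N0=0, N1=0, N2=1, N3=0, N4=1, N5=1, N6=1, N7=0, N8=0, N9=1 → 1; observed 1. Eliminates N1 stuck-at-1, N2 stuck-at-0, N3 stuck-at-1, N9 stuck-at-0.
Only N0 stuck-at-1 is consistent with every test.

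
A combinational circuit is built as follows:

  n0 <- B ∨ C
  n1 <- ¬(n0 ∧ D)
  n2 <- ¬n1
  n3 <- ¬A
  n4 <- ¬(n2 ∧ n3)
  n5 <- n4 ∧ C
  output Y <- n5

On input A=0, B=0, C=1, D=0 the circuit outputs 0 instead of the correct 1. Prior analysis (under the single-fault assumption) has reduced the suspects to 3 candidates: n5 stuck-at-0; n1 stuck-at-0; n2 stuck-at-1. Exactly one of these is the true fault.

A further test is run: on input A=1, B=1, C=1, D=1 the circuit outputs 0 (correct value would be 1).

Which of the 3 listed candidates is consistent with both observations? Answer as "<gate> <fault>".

Evaluate each candidate on input A=1, B=1, C=1, D=1:
  n5 stuck-at-0: n0=1, n1=0, n2=1, n3=0, n4=1, n5=0 [stuck-at-0] → 0 — matches
  n1 stuck-at-0: n0=1, n1=0 [stuck-at-0], n2=1, n3=0, n4=1, n5=1 → 1 — eliminated
  n2 stuck-at-1: n0=1, n1=0, n2=1 [stuck-at-1], n3=0, n4=1, n5=1 → 1 — eliminated
Only n5 stuck-at-0 reproduces the observed 0.

n5 stuck-at-0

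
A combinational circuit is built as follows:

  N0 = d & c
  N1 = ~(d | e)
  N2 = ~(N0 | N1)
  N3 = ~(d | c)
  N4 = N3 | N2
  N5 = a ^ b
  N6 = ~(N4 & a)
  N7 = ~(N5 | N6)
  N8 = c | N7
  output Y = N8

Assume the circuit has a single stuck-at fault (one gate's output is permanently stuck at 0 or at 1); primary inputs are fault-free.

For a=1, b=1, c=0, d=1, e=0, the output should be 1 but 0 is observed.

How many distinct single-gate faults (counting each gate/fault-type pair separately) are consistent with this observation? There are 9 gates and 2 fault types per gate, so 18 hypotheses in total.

8

Fault-free: N0=0, N1=0, N2=1, N3=0, N4=1, N5=0, N6=0, N7=1, N8=1 → 1. Observed 0.
  N0: stuck-at-1 ✓; others ✗
  N1: stuck-at-1 ✓; others ✗
  N2: stuck-at-0 ✓; others ✗
  N3: none of the 2 fault types match ✗
  N4: stuck-at-0 ✓; others ✗
  N5: stuck-at-1 ✓; others ✗
  N6: stuck-at-1 ✓; others ✗
  N7: stuck-at-0 ✓; others ✗
  N8: stuck-at-0 ✓; others ✗
Consistent faults: {N0 stuck-at-1, N1 stuck-at-1, N2 stuck-at-0, N4 stuck-at-0, N5 stuck-at-1, N6 stuck-at-1, N7 stuck-at-0, N8 stuck-at-0} — 8 in all.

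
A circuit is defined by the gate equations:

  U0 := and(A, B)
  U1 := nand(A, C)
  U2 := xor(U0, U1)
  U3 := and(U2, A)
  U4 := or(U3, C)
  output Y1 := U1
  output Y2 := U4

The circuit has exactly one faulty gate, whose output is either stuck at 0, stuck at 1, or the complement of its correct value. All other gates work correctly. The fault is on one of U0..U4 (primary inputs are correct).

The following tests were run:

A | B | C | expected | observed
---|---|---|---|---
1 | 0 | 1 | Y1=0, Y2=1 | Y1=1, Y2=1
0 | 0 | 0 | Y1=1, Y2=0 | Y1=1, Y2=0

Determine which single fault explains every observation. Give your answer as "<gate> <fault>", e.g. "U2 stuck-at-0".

Fault-free values for test 1 (A=1, B=0, C=1): U0=0, U1=0, U2=0, U3=0, U4=1, giving Y1=0, Y2=1. Observed Y1=1, Y2=1.
Test 1: faults giving observed Y1=1, Y2=1 are {U1 stuck-at-1, U1 inverted output}.
Test 2 (A=0, B=0, C=0): fault-free U0=0, U1=1, U2=1, U3=0, U4=0 → Y1=1, Y2=0; observed Y1=1, Y2=0. Eliminates U1 inverted output.
Only U1 stuck-at-1 is consistent with every test.

U1 stuck-at-1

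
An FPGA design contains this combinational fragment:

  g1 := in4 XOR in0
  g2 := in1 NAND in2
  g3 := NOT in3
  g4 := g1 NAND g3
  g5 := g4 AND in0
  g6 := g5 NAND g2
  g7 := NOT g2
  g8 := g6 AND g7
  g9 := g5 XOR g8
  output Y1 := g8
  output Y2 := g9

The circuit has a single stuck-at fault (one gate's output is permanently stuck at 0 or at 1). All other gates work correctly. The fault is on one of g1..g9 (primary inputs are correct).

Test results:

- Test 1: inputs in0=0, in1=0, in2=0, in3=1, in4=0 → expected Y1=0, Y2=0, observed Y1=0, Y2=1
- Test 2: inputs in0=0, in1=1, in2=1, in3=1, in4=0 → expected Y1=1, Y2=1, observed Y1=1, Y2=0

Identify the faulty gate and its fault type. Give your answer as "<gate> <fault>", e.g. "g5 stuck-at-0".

g5 stuck-at-1

Fault-free values for test 1 (in0=0, in1=0, in2=0, in3=1, in4=0): g1=0, g2=1, g3=0, g4=1, g5=0, g6=1, g7=0, g8=0, g9=0, giving Y1=0, Y2=0. Observed Y1=0, Y2=1.
Test 1: faults giving observed Y1=0, Y2=1 are {g5 stuck-at-1, g9 stuck-at-1}.
Test 2 (in0=0, in1=1, in2=1, in3=1, in4=0): fault-free g1=0, g2=0, g3=0, g4=1, g5=0, g6=1, g7=1, g8=1, g9=1 → Y1=1, Y2=1; observed Y1=1, Y2=0. Eliminates g9 stuck-at-1.
Only g5 stuck-at-1 is consistent with every test.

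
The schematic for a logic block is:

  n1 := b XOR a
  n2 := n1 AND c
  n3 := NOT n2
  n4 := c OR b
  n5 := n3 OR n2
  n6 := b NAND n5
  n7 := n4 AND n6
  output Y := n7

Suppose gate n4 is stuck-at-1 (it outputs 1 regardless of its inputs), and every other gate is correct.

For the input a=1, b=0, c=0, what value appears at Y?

1

Propagate with n4 forced: n1=1, n2=0, n3=1, n4=1 [stuck-at-1], n5=1, n6=1, n7=1.
So Y = 1. (Without the fault it would be 0.)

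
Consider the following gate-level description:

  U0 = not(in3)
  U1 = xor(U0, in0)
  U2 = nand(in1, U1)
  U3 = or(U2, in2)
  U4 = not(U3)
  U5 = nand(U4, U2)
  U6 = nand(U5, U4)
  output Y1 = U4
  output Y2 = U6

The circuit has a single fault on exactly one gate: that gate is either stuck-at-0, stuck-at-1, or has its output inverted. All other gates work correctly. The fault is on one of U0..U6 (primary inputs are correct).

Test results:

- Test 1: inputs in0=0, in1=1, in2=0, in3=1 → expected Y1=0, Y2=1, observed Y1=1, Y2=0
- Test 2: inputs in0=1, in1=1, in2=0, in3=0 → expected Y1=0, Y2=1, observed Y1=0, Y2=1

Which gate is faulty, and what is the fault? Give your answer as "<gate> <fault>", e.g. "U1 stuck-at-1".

Fault-free values for test 1 (in0=0, in1=1, in2=0, in3=1): U0=0, U1=0, U2=1, U3=1, U4=0, U5=1, U6=1, giving Y1=0, Y2=1. Observed Y1=1, Y2=0.
Test 1: faults giving observed Y1=1, Y2=0 are {U0 stuck-at-1, U0 inverted output, U1 stuck-at-1, U1 inverted output, U2 stuck-at-0, U2 inverted output}.
Test 2 (in0=1, in1=1, in2=0, in3=0): fault-free U0=1, U1=0, U2=1, U3=1, U4=0, U5=1, U6=1 → Y1=0, Y2=1; observed Y1=0, Y2=1. Eliminates U0 inverted output, U1 stuck-at-1, U1 inverted output, U2 stuck-at-0, U2 inverted output.
Only U0 stuck-at-1 is consistent with every test.

U0 stuck-at-1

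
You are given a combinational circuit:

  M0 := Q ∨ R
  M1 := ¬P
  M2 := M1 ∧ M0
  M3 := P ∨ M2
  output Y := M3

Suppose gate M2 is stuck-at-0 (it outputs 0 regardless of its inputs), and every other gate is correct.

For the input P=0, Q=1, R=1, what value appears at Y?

0

Propagate with M2 forced: M0=1, M1=1, M2=0 [stuck-at-0], M3=0.
So Y = 0. (Without the fault it would be 1.)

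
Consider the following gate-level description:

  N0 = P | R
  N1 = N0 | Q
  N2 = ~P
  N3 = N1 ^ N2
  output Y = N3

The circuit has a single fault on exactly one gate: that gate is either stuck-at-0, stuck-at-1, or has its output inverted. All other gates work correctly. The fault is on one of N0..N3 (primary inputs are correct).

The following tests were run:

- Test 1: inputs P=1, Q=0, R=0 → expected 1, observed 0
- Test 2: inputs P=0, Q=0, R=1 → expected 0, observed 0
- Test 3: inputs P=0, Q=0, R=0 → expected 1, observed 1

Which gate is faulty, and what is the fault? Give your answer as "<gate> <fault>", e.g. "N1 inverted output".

N2 stuck-at-1

Fault-free values for test 1 (P=1, Q=0, R=0): N0=1, N1=1, N2=0, N3=1, giving Y=1. Observed 0.
Test 1: faults giving observed 0 are {N0 stuck-at-0, N0 inverted output, N1 stuck-at-0, N1 inverted output, N2 stuck-at-1, N2 inverted output, N3 stuck-at-0, N3 inverted output}.
Test 2 (P=0, Q=0, R=1): fault-free N0=1, N1=1, N2=1, N3=0 → 0; observed 0. Eliminates N0 stuck-at-0, N0 inverted output, N1 stuck-at-0, N1 inverted output, N2 inverted output, N3 inverted output.
Test 3 (P=0, Q=0, R=0): fault-free N0=0, N1=0, N2=1, N3=1 → 1; observed 1. Eliminates N3 stuck-at-0.
Only N2 stuck-at-1 is consistent with every test.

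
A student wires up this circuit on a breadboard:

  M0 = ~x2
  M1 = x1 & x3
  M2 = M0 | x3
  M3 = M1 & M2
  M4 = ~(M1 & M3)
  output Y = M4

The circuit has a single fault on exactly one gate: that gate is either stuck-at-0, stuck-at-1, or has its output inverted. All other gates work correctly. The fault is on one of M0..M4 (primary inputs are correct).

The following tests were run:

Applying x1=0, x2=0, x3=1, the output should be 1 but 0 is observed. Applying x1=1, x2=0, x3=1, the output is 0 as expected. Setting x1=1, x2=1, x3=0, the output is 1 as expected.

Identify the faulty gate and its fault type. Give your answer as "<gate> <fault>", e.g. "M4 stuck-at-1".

Fault-free values for test 1 (x1=0, x2=0, x3=1): M0=1, M1=0, M2=1, M3=0, M4=1, giving Y=1. Observed 0.
Test 1: faults giving observed 0 are {M1 stuck-at-1, M1 inverted output, M4 stuck-at-0, M4 inverted output}.
Test 2 (x1=1, x2=0, x3=1): fault-free M0=1, M1=1, M2=1, M3=1, M4=0 → 0; observed 0. Eliminates M1 inverted output, M4 inverted output.
Test 3 (x1=1, x2=1, x3=0): fault-free M0=0, M1=0, M2=0, M3=0, M4=1 → 1; observed 1. Eliminates M4 stuck-at-0.
Only M1 stuck-at-1 is consistent with every test.

M1 stuck-at-1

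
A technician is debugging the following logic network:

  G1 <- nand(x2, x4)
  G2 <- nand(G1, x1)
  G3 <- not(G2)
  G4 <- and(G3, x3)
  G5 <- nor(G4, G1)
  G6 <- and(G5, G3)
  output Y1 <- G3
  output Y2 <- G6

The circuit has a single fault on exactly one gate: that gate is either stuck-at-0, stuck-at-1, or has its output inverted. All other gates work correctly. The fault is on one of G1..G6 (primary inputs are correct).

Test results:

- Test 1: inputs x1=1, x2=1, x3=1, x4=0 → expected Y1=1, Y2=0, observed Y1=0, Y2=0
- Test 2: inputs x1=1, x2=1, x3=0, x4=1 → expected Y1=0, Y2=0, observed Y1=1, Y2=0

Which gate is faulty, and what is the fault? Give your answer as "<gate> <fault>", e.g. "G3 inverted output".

G1 inverted output

Fault-free values for test 1 (x1=1, x2=1, x3=1, x4=0): G1=1, G2=0, G3=1, G4=1, G5=0, G6=0, giving Y1=1, Y2=0. Observed Y1=0, Y2=0.
Test 1: faults giving observed Y1=0, Y2=0 are {G1 stuck-at-0, G1 inverted output, G2 stuck-at-1, G2 inverted output, G3 stuck-at-0, G3 inverted output}.
Test 2 (x1=1, x2=1, x3=0, x4=1): fault-free G1=0, G2=1, G3=0, G4=0, G5=1, G6=0 → Y1=0, Y2=0; observed Y1=1, Y2=0. Eliminates G1 stuck-at-0, G2 stuck-at-1, G2 inverted output, G3 stuck-at-0, G3 inverted output.
Only G1 inverted output is consistent with every test.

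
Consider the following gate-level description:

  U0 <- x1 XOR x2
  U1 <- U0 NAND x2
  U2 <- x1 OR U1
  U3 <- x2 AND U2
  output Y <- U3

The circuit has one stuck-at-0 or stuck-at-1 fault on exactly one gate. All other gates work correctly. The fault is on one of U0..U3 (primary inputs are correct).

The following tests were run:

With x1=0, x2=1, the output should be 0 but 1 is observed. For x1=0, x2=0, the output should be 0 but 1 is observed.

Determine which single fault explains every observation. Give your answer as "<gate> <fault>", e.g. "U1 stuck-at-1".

Fault-free values for test 1 (x1=0, x2=1): U0=1, U1=0, U2=0, U3=0, giving Y=0. Observed 1.
Test 1: faults giving observed 1 are {U0 stuck-at-0, U1 stuck-at-1, U2 stuck-at-1, U3 stuck-at-1}.
Test 2 (x1=0, x2=0): fault-free U0=0, U1=1, U2=1, U3=0 → 0; observed 1. Eliminates U0 stuck-at-0, U1 stuck-at-1, U2 stuck-at-1.
Only U3 stuck-at-1 is consistent with every test.

U3 stuck-at-1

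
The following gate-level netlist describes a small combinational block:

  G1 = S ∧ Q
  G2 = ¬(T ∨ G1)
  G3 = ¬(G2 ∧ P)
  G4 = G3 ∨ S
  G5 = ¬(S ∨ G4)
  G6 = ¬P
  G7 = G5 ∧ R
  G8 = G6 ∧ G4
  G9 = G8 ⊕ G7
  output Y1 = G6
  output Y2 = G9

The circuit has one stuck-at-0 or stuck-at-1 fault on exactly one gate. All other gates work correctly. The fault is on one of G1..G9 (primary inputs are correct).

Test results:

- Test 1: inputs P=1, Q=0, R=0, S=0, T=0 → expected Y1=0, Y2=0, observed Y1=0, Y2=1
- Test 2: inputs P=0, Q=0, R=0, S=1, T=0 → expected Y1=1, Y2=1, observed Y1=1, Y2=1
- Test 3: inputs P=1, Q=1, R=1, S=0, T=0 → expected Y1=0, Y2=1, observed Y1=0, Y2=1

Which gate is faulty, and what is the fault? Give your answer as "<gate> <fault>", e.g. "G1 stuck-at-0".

Fault-free values for test 1 (P=1, Q=0, R=0, S=0, T=0): G1=0, G2=1, G3=0, G4=0, G5=1, G6=0, G7=0, G8=0, G9=0, giving Y1=0, Y2=0. Observed Y1=0, Y2=1.
Test 1: faults giving observed Y1=0, Y2=1 are {G7 stuck-at-1, G8 stuck-at-1, G9 stuck-at-1}.
Test 2 (P=0, Q=0, R=0, S=1, T=0): fault-free G1=0, G2=1, G3=1, G4=1, G5=0, G6=1, G7=0, G8=1, G9=1 → Y1=1, Y2=1; observed Y1=1, Y2=1. Eliminates G7 stuck-at-1.
Test 3 (P=1, Q=1, R=1, S=0, T=0): fault-free G1=0, G2=1, G3=0, G4=0, G5=1, G6=0, G7=1, G8=0, G9=1 → Y1=0, Y2=1; observed Y1=0, Y2=1. Eliminates G8 stuck-at-1.
Only G9 stuck-at-1 is consistent with every test.

G9 stuck-at-1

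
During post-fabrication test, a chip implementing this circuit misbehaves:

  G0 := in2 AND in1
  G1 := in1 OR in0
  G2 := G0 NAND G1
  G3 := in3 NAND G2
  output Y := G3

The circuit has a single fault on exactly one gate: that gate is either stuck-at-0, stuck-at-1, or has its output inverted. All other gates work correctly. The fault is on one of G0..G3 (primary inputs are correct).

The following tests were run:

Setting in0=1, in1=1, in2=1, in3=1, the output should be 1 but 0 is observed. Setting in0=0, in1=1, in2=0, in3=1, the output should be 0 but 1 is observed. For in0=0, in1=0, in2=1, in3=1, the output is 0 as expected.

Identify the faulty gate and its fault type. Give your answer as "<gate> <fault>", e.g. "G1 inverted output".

G0 inverted output

Fault-free values for test 1 (in0=1, in1=1, in2=1, in3=1): G0=1, G1=1, G2=0, G3=1, giving Y=1. Observed 0.
Test 1: faults giving observed 0 are {G0 stuck-at-0, G0 inverted output, G1 stuck-at-0, G1 inverted output, G2 stuck-at-1, G2 inverted output, G3 stuck-at-0, G3 inverted output}.
Test 2 (in0=0, in1=1, in2=0, in3=1): fault-free G0=0, G1=1, G2=1, G3=0 → 0; observed 1. Eliminates G0 stuck-at-0, G1 stuck-at-0, G1 inverted output, G2 stuck-at-1, G3 stuck-at-0.
Test 3 (in0=0, in1=0, in2=1, in3=1): fault-free G0=0, G1=0, G2=1, G3=0 → 0; observed 0. Eliminates G2 inverted output, G3 inverted output.
Only G0 inverted output is consistent with every test.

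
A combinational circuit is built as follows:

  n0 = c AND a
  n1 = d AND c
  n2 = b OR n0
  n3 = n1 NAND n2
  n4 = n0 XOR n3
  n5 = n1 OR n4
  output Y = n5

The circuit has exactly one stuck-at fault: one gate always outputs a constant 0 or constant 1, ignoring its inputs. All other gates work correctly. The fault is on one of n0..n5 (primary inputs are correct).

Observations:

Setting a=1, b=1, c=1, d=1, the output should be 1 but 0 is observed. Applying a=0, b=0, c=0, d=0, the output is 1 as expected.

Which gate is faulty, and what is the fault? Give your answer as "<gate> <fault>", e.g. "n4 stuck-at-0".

n1 stuck-at-0

Fault-free values for test 1 (a=1, b=1, c=1, d=1): n0=1, n1=1, n2=1, n3=0, n4=1, n5=1, giving Y=1. Observed 0.
Test 1: faults giving observed 0 are {n1 stuck-at-0, n5 stuck-at-0}.
Test 2 (a=0, b=0, c=0, d=0): fault-free n0=0, n1=0, n2=0, n3=1, n4=1, n5=1 → 1; observed 1. Eliminates n5 stuck-at-0.
Only n1 stuck-at-0 is consistent with every test.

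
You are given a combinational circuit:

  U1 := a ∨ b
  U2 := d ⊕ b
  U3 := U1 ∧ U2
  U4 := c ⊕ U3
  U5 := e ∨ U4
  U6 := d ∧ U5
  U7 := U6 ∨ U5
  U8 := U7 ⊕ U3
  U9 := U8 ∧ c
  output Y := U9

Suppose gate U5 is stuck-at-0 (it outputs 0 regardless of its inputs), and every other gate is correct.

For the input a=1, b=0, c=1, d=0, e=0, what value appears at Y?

Propagate with U5 forced: U1=1, U2=0, U3=0, U4=1, U5=0 [stuck-at-0], U6=0, U7=0, U8=0, U9=0.
So Y = 0. (Without the fault it would be 1.)

0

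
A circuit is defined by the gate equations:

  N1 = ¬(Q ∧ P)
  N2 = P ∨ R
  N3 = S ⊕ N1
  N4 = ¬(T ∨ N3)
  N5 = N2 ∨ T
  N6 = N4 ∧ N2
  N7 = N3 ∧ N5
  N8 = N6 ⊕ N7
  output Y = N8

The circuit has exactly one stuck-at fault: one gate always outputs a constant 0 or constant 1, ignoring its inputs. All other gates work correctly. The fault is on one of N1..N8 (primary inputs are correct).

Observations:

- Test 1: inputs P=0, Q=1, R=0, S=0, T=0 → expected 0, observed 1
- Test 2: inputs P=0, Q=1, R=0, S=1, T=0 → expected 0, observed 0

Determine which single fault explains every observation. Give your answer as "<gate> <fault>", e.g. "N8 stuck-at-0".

N5 stuck-at-1

Fault-free values for test 1 (P=0, Q=1, R=0, S=0, T=0): N1=1, N2=0, N3=1, N4=0, N5=0, N6=0, N7=0, N8=0, giving Y=0. Observed 1.
Test 1: faults giving observed 1 are {N2 stuck-at-1, N5 stuck-at-1, N6 stuck-at-1, N7 stuck-at-1, N8 stuck-at-1}.
Test 2 (P=0, Q=1, R=0, S=1, T=0): fault-free N1=1, N2=0, N3=0, N4=1, N5=0, N6=0, N7=0, N8=0 → 0; observed 0. Eliminates N2 stuck-at-1, N6 stuck-at-1, N7 stuck-at-1, N8 stuck-at-1.
Only N5 stuck-at-1 is consistent with every test.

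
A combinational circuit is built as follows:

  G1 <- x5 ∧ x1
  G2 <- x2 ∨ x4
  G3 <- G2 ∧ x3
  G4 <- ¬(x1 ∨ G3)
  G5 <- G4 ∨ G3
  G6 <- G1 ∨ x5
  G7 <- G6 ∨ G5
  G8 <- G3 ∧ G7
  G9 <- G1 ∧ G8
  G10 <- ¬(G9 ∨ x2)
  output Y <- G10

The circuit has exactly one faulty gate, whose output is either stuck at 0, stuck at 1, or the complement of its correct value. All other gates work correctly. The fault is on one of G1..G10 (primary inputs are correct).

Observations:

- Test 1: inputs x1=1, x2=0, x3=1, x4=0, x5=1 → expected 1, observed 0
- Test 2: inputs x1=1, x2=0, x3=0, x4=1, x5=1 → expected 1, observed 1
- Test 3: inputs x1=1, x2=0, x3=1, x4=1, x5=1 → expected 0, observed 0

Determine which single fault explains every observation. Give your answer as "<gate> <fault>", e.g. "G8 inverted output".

Fault-free values for test 1 (x1=1, x2=0, x3=1, x4=0, x5=1): G1=1, G2=0, G3=0, G4=0, G5=0, G6=1, G7=1, G8=0, G9=0, G10=1, giving Y=1. Observed 0.
Test 1: faults giving observed 0 are {G2 stuck-at-1, G2 inverted output, G3 stuck-at-1, G3 inverted output, G8 stuck-at-1, G8 inverted output, G9 stuck-at-1, G9 inverted output, G10 stuck-at-0, G10 inverted output}.
Test 2 (x1=1, x2=0, x3=0, x4=1, x5=1): fault-free G1=1, G2=1, G3=0, G4=0, G5=0, G6=1, G7=1, G8=0, G9=0, G10=1 → 1; observed 1. Eliminates G3 stuck-at-1, G3 inverted output, G8 stuck-at-1, G8 inverted output, G9 stuck-at-1, G9 inverted output, G10 stuck-at-0, G10 inverted output.
Test 3 (x1=1, x2=0, x3=1, x4=1, x5=1): fault-free G1=1, G2=1, G3=1, G4=0, G5=1, G6=1, G7=1, G8=1, G9=1, G10=0 → 0; observed 0. Eliminates G2 inverted output.
Only G2 stuck-at-1 is consistent with every test.

G2 stuck-at-1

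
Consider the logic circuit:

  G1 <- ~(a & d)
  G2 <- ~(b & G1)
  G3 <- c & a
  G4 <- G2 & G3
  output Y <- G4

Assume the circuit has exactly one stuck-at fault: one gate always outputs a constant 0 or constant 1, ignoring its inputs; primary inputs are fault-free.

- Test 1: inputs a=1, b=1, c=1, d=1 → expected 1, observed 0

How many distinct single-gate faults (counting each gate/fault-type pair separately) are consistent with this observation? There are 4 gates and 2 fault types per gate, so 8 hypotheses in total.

Fault-free: G1=0, G2=1, G3=1, G4=1 → 1. Observed 0.
  G1 stuck-at-0: output 1 ✗
  G1 stuck-at-1: output 0 ✓
  G2 stuck-at-0: output 0 ✓
  G2 stuck-at-1: output 1 ✗
  G3 stuck-at-0: output 0 ✓
  G3 stuck-at-1: output 1 ✗
  G4 stuck-at-0: output 0 ✓
  G4 stuck-at-1: output 1 ✗
Consistent faults: {G1 stuck-at-1, G2 stuck-at-0, G3 stuck-at-0, G4 stuck-at-0} — 4 in all.

4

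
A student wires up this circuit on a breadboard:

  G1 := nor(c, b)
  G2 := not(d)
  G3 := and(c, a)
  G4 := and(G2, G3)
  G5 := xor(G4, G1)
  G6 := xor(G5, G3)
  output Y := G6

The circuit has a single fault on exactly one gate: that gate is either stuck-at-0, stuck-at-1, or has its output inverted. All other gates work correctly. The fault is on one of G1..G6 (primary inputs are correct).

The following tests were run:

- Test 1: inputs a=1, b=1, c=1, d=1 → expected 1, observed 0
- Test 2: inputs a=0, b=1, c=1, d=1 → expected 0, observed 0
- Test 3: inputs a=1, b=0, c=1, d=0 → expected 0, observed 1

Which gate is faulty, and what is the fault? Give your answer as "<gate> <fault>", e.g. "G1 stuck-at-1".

G2 inverted output

Fault-free values for test 1 (a=1, b=1, c=1, d=1): G1=0, G2=0, G3=1, G4=0, G5=0, G6=1, giving Y=1. Observed 0.
Test 1: faults giving observed 0 are {G1 stuck-at-1, G1 inverted output, G2 stuck-at-1, G2 inverted output, G3 stuck-at-0, G3 inverted output, G4 stuck-at-1, G4 inverted output, G5 stuck-at-1, G5 inverted output, G6 stuck-at-0, G6 inverted output}.
Test 2 (a=0, b=1, c=1, d=1): fault-free G1=0, G2=0, G3=0, G4=0, G5=0, G6=0 → 0; observed 0. Eliminates G1 stuck-at-1, G1 inverted output, G3 inverted output, G4 stuck-at-1, G4 inverted output, G5 stuck-at-1, G5 inverted output, G6 inverted output.
Test 3 (a=1, b=0, c=1, d=0): fault-free G1=0, G2=1, G3=1, G4=1, G5=1, G6=0 → 0; observed 1. Eliminates G2 stuck-at-1, G3 stuck-at-0, G6 stuck-at-0.
Only G2 inverted output is consistent with every test.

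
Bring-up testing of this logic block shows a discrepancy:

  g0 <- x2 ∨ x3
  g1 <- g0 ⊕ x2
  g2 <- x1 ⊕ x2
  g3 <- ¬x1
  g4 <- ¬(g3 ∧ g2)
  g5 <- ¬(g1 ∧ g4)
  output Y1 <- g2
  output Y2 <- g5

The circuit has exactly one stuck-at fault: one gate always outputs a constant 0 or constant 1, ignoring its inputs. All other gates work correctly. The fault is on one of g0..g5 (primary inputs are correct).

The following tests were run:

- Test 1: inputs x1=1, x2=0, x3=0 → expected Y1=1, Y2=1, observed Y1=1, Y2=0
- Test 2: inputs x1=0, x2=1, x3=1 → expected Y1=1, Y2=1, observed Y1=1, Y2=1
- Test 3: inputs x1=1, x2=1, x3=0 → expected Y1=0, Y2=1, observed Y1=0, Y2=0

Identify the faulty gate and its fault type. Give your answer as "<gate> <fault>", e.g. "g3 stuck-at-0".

g1 stuck-at-1

Fault-free values for test 1 (x1=1, x2=0, x3=0): g0=0, g1=0, g2=1, g3=0, g4=1, g5=1, giving Y1=1, Y2=1. Observed Y1=1, Y2=0.
Test 1: faults giving observed Y1=1, Y2=0 are {g0 stuck-at-1, g1 stuck-at-1, g5 stuck-at-0}.
Test 2 (x1=0, x2=1, x3=1): fault-free g0=1, g1=0, g2=1, g3=1, g4=0, g5=1 → Y1=1, Y2=1; observed Y1=1, Y2=1. Eliminates g5 stuck-at-0.
Test 3 (x1=1, x2=1, x3=0): fault-free g0=1, g1=0, g2=0, g3=0, g4=1, g5=1 → Y1=0, Y2=1; observed Y1=0, Y2=0. Eliminates g0 stuck-at-1.
Only g1 stuck-at-1 is consistent with every test.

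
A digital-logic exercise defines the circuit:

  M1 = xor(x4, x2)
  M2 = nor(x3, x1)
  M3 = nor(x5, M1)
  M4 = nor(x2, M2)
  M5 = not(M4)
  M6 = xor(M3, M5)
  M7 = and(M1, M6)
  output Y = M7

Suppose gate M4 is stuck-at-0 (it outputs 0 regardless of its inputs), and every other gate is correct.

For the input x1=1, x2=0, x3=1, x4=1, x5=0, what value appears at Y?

1

Propagate with M4 forced: M1=1, M2=0, M3=0, M4=0 [stuck-at-0], M5=1, M6=1, M7=1.
So Y = 1. (Without the fault it would be 0.)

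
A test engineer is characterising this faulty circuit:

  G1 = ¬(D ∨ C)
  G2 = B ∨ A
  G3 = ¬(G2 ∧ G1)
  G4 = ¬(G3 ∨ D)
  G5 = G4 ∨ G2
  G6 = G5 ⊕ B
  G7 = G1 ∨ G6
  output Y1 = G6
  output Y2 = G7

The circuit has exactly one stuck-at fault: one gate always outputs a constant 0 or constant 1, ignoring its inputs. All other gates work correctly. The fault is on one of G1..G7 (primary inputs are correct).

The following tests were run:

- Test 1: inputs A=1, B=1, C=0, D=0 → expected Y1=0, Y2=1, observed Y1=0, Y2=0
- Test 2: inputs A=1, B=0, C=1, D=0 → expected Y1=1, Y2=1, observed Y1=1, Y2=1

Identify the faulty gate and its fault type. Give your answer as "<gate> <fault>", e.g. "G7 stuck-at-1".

G1 stuck-at-0

Fault-free values for test 1 (A=1, B=1, C=0, D=0): G1=1, G2=1, G3=0, G4=1, G5=1, G6=0, G7=1, giving Y1=0, Y2=1. Observed Y1=0, Y2=0.
Test 1: faults giving observed Y1=0, Y2=0 are {G1 stuck-at-0, G7 stuck-at-0}.
Test 2 (A=1, B=0, C=1, D=0): fault-free G1=0, G2=1, G3=1, G4=0, G5=1, G6=1, G7=1 → Y1=1, Y2=1; observed Y1=1, Y2=1. Eliminates G7 stuck-at-0.
Only G1 stuck-at-0 is consistent with every test.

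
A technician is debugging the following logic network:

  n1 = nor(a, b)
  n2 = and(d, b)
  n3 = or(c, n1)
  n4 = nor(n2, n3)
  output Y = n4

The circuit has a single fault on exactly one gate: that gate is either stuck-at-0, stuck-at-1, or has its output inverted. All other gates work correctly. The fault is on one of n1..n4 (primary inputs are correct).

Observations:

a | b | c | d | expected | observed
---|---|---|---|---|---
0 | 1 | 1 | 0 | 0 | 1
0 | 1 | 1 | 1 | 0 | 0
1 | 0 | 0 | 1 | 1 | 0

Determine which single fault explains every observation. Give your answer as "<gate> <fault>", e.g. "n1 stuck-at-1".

n3 inverted output

Fault-free values for test 1 (a=0, b=1, c=1, d=0): n1=0, n2=0, n3=1, n4=0, giving Y=0. Observed 1.
Test 1: faults giving observed 1 are {n3 stuck-at-0, n3 inverted output, n4 stuck-at-1, n4 inverted output}.
Test 2 (a=0, b=1, c=1, d=1): fault-free n1=0, n2=1, n3=1, n4=0 → 0; observed 0. Eliminates n4 stuck-at-1, n4 inverted output.
Test 3 (a=1, b=0, c=0, d=1): fault-free n1=0, n2=0, n3=0, n4=1 → 1; observed 0. Eliminates n3 stuck-at-0.
Only n3 inverted output is consistent with every test.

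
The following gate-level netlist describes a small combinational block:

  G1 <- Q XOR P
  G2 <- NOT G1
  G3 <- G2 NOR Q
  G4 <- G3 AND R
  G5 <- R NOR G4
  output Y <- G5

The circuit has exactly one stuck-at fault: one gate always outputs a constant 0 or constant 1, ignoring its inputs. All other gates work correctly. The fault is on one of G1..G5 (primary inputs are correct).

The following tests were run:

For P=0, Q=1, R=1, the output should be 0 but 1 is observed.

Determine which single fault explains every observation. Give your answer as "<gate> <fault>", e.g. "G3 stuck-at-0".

G5 stuck-at-1

Fault-free values for test 1 (P=0, Q=1, R=1): G1=1, G2=0, G3=0, G4=0, G5=0, giving Y=0. Observed 1.
Test 1: faults giving observed 1 are {G5 stuck-at-1}.
Only G5 stuck-at-1 is consistent with every test.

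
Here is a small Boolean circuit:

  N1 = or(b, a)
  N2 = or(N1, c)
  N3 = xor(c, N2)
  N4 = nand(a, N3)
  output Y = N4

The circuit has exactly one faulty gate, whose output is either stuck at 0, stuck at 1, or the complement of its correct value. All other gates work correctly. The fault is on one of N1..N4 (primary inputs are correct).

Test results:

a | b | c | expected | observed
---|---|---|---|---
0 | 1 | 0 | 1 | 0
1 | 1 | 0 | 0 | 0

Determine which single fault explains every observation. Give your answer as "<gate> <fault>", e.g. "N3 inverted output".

Fault-free values for test 1 (a=0, b=1, c=0): N1=1, N2=1, N3=1, N4=1, giving Y=1. Observed 0.
Test 1: faults giving observed 0 are {N4 stuck-at-0, N4 inverted output}.
Test 2 (a=1, b=1, c=0): fault-free N1=1, N2=1, N3=1, N4=0 → 0; observed 0. Eliminates N4 inverted output.
Only N4 stuck-at-0 is consistent with every test.

N4 stuck-at-0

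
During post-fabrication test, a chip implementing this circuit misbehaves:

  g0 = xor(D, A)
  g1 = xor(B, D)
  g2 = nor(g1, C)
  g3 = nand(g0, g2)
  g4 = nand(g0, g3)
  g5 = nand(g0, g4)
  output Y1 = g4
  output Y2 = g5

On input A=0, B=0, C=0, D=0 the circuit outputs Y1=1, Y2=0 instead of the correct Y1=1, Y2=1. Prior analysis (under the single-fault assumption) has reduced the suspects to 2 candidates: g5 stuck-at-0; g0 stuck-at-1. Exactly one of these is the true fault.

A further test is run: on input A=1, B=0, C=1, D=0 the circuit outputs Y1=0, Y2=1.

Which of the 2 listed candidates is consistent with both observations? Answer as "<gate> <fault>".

g0 stuck-at-1

Evaluate each candidate on input A=1, B=0, C=1, D=0:
  g5 stuck-at-0: g0=1, g1=0, g2=0, g3=1, g4=0, g5=0 [stuck-at-0] → Y1=0, Y2=0 — eliminated
  g0 stuck-at-1: g0=1 [stuck-at-1], g1=0, g2=0, g3=1, g4=0, g5=1 → Y1=0, Y2=1 — matches
Only g0 stuck-at-1 reproduces the observed Y1=0, Y2=1.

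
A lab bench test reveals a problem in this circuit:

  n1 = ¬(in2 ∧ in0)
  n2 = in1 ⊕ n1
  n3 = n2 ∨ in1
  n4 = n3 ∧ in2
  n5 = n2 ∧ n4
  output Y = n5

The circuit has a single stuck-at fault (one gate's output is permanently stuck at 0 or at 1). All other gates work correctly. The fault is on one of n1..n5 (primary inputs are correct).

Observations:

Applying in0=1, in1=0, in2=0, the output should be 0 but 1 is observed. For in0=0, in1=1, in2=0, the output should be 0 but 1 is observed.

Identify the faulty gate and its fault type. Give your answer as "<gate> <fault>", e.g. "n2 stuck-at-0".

Fault-free values for test 1 (in0=1, in1=0, in2=0): n1=1, n2=1, n3=1, n4=0, n5=0, giving Y=0. Observed 1.
Test 1: faults giving observed 1 are {n4 stuck-at-1, n5 stuck-at-1}.
Test 2 (in0=0, in1=1, in2=0): fault-free n1=1, n2=0, n3=1, n4=0, n5=0 → 0; observed 1. Eliminates n4 stuck-at-1.
Only n5 stuck-at-1 is consistent with every test.

n5 stuck-at-1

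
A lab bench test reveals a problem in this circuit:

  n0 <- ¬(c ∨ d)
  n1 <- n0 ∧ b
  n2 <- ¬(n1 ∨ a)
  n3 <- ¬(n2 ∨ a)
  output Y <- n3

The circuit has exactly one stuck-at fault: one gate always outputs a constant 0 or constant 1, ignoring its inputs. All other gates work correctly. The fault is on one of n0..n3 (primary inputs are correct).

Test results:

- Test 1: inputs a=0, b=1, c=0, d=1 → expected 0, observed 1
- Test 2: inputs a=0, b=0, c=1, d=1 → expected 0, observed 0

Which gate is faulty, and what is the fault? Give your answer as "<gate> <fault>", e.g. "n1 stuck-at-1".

Fault-free values for test 1 (a=0, b=1, c=0, d=1): n0=0, n1=0, n2=1, n3=0, giving Y=0. Observed 1.
Test 1: faults giving observed 1 are {n0 stuck-at-1, n1 stuck-at-1, n2 stuck-at-0, n3 stuck-at-1}.
Test 2 (a=0, b=0, c=1, d=1): fault-free n0=0, n1=0, n2=1, n3=0 → 0; observed 0. Eliminates n1 stuck-at-1, n2 stuck-at-0, n3 stuck-at-1.
Only n0 stuck-at-1 is consistent with every test.

n0 stuck-at-1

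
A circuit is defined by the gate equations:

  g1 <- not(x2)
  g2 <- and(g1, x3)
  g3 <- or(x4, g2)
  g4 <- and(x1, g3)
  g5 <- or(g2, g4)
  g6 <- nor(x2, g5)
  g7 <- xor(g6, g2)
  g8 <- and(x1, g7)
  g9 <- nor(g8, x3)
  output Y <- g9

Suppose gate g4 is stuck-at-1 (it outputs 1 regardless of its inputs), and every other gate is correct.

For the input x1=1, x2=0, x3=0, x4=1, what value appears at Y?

Propagate with g4 forced: g1=1, g2=0, g3=1, g4=1 [stuck-at-1], g5=1, g6=0, g7=0, g8=0, g9=1.
So Y = 1. (Same as the fault-free value — the fault is masked on this input.)

1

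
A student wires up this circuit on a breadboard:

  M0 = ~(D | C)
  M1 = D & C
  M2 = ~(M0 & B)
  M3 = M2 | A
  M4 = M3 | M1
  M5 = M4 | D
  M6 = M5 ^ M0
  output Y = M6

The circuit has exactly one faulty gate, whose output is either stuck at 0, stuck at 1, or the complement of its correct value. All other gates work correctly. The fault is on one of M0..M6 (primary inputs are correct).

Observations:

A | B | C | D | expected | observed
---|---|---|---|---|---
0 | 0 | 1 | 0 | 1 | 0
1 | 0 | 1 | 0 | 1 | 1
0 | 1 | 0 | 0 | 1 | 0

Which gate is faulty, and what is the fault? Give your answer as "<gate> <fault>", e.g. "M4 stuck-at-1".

M2 inverted output

Fault-free values for test 1 (A=0, B=0, C=1, D=0): M0=0, M1=0, M2=1, M3=1, M4=1, M5=1, M6=1, giving Y=1. Observed 0.
Test 1: faults giving observed 0 are {M0 stuck-at-1, M0 inverted output, M2 stuck-at-0, M2 inverted output, M3 stuck-at-0, M3 inverted output, M4 stuck-at-0, M4 inverted output, M5 stuck-at-0, M5 inverted output, M6 stuck-at-0, M6 inverted output}.
Test 2 (A=1, B=0, C=1, D=0): fault-free M0=0, M1=0, M2=1, M3=1, M4=1, M5=1, M6=1 → 1; observed 1. Eliminates M0 stuck-at-1, M0 inverted output, M3 stuck-at-0, M3 inverted output, M4 stuck-at-0, M4 inverted output, M5 stuck-at-0, M5 inverted output, M6 stuck-at-0, M6 inverted output.
Test 3 (A=0, B=1, C=0, D=0): fault-free M0=1, M1=0, M2=0, M3=0, M4=0, M5=0, M6=1 → 1; observed 0. Eliminates M2 stuck-at-0.
Only M2 inverted output is consistent with every test.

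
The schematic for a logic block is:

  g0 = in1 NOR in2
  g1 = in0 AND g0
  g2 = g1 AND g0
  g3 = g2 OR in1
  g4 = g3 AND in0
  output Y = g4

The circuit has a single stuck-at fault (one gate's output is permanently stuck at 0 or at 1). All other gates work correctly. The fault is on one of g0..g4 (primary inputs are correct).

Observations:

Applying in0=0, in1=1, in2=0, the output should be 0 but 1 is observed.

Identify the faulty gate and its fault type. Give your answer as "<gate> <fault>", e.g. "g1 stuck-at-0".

g4 stuck-at-1

Fault-free values for test 1 (in0=0, in1=1, in2=0): g0=0, g1=0, g2=0, g3=1, g4=0, giving Y=0. Observed 1.
Test 1: faults giving observed 1 are {g4 stuck-at-1}.
Only g4 stuck-at-1 is consistent with every test.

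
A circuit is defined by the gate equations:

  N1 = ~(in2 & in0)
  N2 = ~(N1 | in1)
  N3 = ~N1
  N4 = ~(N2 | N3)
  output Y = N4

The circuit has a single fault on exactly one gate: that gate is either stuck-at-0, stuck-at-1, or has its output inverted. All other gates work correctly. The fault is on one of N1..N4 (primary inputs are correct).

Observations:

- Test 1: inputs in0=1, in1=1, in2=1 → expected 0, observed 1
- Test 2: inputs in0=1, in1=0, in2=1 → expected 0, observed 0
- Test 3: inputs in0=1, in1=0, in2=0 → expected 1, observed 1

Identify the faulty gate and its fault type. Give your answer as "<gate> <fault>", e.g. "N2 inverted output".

Fault-free values for test 1 (in0=1, in1=1, in2=1): N1=0, N2=0, N3=1, N4=0, giving Y=0. Observed 1.
Test 1: faults giving observed 1 are {N1 stuck-at-1, N1 inverted output, N3 stuck-at-0, N3 inverted output, N4 stuck-at-1, N4 inverted output}.
Test 2 (in0=1, in1=0, in2=1): fault-free N1=0, N2=1, N3=1, N4=0 → 0; observed 0. Eliminates N1 stuck-at-1, N1 inverted output, N4 stuck-at-1, N4 inverted output.
Test 3 (in0=1, in1=0, in2=0): fault-free N1=1, N2=0, N3=0, N4=1 → 1; observed 1. Eliminates N3 inverted output.
Only N3 stuck-at-0 is consistent with every test.

N3 stuck-at-0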